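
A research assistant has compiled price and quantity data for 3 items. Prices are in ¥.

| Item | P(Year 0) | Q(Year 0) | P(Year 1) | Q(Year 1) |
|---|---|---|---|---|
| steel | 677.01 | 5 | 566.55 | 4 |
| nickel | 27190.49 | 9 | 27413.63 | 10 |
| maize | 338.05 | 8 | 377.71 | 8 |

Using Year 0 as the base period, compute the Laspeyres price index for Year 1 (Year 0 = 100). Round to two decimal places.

100.71

Laspeyres price index uses base-period quantities as weights.
ΣP(Year 1)·Q(Year 0) = 566.55×5 + 27413.63×9 + 377.71×8 = 2832.75 + 246722.67 + 3021.68 = 252577.1
ΣP(Year 0)·Q(Year 0) = 677.01×5 + 27190.49×9 + 338.05×8 = 3385.05 + 244714.41 + 2704.4 = 250803.86
Index = 252577.1 / 250803.86 × 100 = 100.7070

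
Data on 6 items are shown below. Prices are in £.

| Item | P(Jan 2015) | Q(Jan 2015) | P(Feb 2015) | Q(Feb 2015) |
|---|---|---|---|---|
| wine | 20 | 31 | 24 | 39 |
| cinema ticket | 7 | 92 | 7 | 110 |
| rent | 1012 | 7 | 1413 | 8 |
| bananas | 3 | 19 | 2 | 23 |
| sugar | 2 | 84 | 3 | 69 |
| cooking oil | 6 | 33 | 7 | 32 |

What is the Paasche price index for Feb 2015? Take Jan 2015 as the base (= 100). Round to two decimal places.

134.27

Paasche price index uses current-period quantities as weights.
ΣP(Feb 2015)·Q(Feb 2015) = 24×39 + 7×110 + 1413×8 + 2×23 + 3×69 + 7×32 = 936 + 770 + 11304 + 46 + 207 + 224 = 13487
ΣP(Jan 2015)·Q(Feb 2015) = 20×39 + 7×110 + 1012×8 + 3×23 + 2×69 + 6×32 = 780 + 770 + 8096 + 69 + 138 + 192 = 10045
Index = 13487 / 10045 × 100 = 134.2658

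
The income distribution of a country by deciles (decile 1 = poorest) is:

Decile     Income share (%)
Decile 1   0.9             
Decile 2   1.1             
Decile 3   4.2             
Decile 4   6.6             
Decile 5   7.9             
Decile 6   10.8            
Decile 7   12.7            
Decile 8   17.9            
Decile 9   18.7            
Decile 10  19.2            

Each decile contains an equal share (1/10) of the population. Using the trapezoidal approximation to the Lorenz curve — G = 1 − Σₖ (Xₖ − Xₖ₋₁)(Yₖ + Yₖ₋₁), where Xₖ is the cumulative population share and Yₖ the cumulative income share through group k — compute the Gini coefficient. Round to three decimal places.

Cumulative income shares Yₖ: 0.0090, 0.0200, 0.0620, 0.1280, 0.2070, 0.3150, 0.4420, 0.6210, 0.8080, 1.0000
Σ (Xₖ−Xₖ₋₁)(Yₖ+Yₖ₋₁) = (1/10)(0.0090+0.0000) + (1/10)(0.0200+0.0090) + (1/10)(0.0620+0.0200) + (1/10)(0.1280+0.0620) + (1/10)(0.2070+0.1280) + (1/10)(0.3150+0.2070) + (1/10)(0.4420+0.3150) + (1/10)(0.6210+0.4420) + (1/10)(0.8080+0.6210) + (1/10)(1.0000+0.8080)
  = 0.0009 + 0.0029 + 0.0082 + 0.0190 + 0.0335 + 0.0522 + 0.0757 + 0.1063 + 0.1429 + 0.1808 = 0.6224
G = 1 − 0.6224 = 0.3776

0.378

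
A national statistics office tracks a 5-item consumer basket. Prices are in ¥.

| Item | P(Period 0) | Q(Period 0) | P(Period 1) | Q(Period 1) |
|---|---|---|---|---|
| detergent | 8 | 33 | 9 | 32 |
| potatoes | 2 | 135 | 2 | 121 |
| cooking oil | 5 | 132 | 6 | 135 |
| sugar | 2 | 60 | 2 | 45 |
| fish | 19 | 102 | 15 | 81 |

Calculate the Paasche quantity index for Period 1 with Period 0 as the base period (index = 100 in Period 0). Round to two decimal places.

Paasche quantity index uses current-period prices as weights.
ΣP(Period 1)·Q(Period 1) = 9×32 + 2×121 + 6×135 + 2×45 + 15×81 = 288 + 242 + 810 + 90 + 1215 = 2645
ΣP(Period 1)·Q(Period 0) = 9×33 + 2×135 + 6×132 + 2×60 + 15×102 = 297 + 270 + 792 + 120 + 1530 = 3009
Index = 2645 / 3009 × 100 = 87.9030

87.90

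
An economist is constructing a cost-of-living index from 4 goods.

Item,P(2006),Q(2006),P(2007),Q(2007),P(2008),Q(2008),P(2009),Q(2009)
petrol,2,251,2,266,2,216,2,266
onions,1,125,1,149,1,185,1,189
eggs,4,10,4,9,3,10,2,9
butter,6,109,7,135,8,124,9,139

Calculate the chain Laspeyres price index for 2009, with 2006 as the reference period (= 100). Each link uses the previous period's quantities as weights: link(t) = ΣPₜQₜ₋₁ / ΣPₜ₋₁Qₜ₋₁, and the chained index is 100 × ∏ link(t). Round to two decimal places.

Link 2006→2007:
ΣP(2007)Q(2006) = 2×251 + 1×125 + 4×10 + 7×109 = 502 + 125 + 40 + 763 = 1430
ΣP(2006)Q(2006) = 2×251 + 1×125 + 4×10 + 6×109 = 502 + 125 + 40 + 654 = 1321
link = 1430/1321 = 1.082513
Link 2007→2008:
ΣP(2008)Q(2007) = 2×266 + 1×149 + 3×9 + 8×135 = 532 + 149 + 27 + 1080 = 1788
ΣP(2007)Q(2007) = 2×266 + 1×149 + 4×9 + 7×135 = 532 + 149 + 36 + 945 = 1662
link = 1788/1662 = 1.075812
Link 2008→2009:
ΣP(2009)Q(2008) = 2×216 + 1×185 + 2×10 + 9×124 = 432 + 185 + 20 + 1116 = 1753
ΣP(2008)Q(2008) = 2×216 + 1×185 + 3×10 + 8×124 = 432 + 185 + 30 + 992 = 1639
link = 1753/1639 = 1.069555
Chained index = 100 × 1.082513 × 1.075812 × 1.069555 = 124.5583

124.56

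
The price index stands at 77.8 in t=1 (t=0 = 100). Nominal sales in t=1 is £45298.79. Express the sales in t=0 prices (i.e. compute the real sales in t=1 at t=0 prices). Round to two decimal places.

Real = Nominal ÷ (Index/100) = 45298.79 ÷ (77.8/100)
     = 45298.79 ÷ 0.778 = 58224.6658

58224.67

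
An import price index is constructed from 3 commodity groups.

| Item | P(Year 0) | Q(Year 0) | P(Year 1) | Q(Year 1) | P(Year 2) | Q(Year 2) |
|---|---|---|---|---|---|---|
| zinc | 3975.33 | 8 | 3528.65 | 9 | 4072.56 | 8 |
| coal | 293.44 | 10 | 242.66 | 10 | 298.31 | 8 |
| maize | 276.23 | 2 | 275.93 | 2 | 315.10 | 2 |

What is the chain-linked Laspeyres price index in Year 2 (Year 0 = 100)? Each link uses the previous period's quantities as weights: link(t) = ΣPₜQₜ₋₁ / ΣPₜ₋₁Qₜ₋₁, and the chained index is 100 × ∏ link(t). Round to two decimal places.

102.51

Link Year 0→Year 1:
ΣP(Year 1)Q(Year 0) = 3528.65×8 + 242.66×10 + 275.93×2 = 28229.2 + 2426.6 + 551.86 = 31207.66
ΣP(Year 0)Q(Year 0) = 3975.33×8 + 293.44×10 + 276.23×2 = 31802.64 + 2934.4 + 552.46 = 35289.5
link = 31207.66/35289.5 = 0.884333
Link Year 1→Year 2:
ΣP(Year 2)Q(Year 1) = 4072.56×9 + 298.31×10 + 315.10×2 = 36653.04 + 2983.1 + 630.2 = 40266.34
ΣP(Year 1)Q(Year 1) = 3528.65×9 + 242.66×10 + 275.93×2 = 31757.85 + 2426.6 + 551.86 = 34736.31
link = 40266.34/34736.31 = 1.159200
Chained index = 100 × 0.884333 × 1.159200 = 102.5119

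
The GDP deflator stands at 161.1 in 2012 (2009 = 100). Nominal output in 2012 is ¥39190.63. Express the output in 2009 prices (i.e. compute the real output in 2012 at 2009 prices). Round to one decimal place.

Real = Nominal ÷ (Index/100) = 39190.63 ÷ (161.1/100)
     = 39190.63 ÷ 1.611 = 24326.8963

24326.9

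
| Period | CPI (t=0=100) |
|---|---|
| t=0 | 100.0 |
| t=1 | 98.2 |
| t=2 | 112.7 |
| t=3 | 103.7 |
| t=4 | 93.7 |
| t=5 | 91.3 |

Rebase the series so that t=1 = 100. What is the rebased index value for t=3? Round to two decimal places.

Rebased(t=3) = 103.7 / 98.2 × 100 = 105.6008

105.60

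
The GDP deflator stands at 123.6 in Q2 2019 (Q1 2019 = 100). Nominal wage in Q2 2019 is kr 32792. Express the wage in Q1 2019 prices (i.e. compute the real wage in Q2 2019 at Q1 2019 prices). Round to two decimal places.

26530.74

Real = Nominal ÷ (Index/100) = 32792 ÷ (123.6/100)
     = 32792 ÷ 1.236 = 26530.7443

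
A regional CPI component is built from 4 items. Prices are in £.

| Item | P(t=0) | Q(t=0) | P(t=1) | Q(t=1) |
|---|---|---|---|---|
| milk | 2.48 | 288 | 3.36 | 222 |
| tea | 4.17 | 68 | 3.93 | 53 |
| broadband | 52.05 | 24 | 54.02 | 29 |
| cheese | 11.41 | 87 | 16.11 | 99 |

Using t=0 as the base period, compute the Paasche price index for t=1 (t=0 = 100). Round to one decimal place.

120.7

Paasche price index uses current-period quantities as weights.
ΣP(t=1)·Q(t=1) = 3.36×222 + 3.93×53 + 54.02×29 + 16.11×99 = 745.92 + 208.29 + 1566.58 + 1594.89 = 4115.68
ΣP(t=0)·Q(t=1) = 2.48×222 + 4.17×53 + 52.05×29 + 11.41×99 = 550.56 + 221.01 + 1509.45 + 1129.59 = 3410.61
Index = 4115.68 / 3410.61 × 100 = 120.6728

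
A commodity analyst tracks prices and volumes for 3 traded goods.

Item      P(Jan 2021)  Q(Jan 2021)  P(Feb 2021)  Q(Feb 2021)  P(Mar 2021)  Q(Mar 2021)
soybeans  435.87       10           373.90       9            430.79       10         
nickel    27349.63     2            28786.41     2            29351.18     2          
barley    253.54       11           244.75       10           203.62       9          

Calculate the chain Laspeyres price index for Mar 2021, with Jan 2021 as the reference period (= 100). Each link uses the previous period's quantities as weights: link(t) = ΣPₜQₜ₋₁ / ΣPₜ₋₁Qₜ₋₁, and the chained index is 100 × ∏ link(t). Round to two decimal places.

Link Jan 2021→Feb 2021:
ΣP(Feb 2021)Q(Jan 2021) = 373.90×10 + 28786.41×2 + 244.75×11 = 3739 + 57572.82 + 2692.25 = 64004.07
ΣP(Jan 2021)Q(Jan 2021) = 435.87×10 + 27349.63×2 + 253.54×11 = 4358.7 + 54699.26 + 2788.94 = 61846.9
link = 64004.07/61846.9 = 1.034879
Link Feb 2021→Mar 2021:
ΣP(Mar 2021)Q(Feb 2021) = 430.79×9 + 29351.18×2 + 203.62×10 = 3877.11 + 58702.36 + 2036.2 = 64615.67
ΣP(Feb 2021)Q(Feb 2021) = 373.90×9 + 28786.41×2 + 244.75×10 = 3365.1 + 57572.82 + 2447.5 = 63385.42
link = 64615.67/63385.42 = 1.019409
Chained index = 100 × 1.034879 × 1.019409 = 105.4965

105.50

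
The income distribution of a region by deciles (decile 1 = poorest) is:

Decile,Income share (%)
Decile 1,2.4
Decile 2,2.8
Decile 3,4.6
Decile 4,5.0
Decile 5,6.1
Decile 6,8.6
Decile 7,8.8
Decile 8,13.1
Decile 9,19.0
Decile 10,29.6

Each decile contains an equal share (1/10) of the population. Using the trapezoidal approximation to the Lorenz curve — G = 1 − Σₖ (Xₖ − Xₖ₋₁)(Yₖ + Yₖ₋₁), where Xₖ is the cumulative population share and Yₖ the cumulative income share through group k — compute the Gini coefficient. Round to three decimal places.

0.415

Cumulative income shares Yₖ: 0.0240, 0.0520, 0.0980, 0.1480, 0.2090, 0.2950, 0.3830, 0.5140, 0.7040, 1.0000
Σ (Xₖ−Xₖ₋₁)(Yₖ+Yₖ₋₁) = (1/10)(0.0240+0.0000) + (1/10)(0.0520+0.0240) + (1/10)(0.0980+0.0520) + (1/10)(0.1480+0.0980) + (1/10)(0.2090+0.1480) + (1/10)(0.2950+0.2090) + (1/10)(0.3830+0.2950) + (1/10)(0.5140+0.3830) + (1/10)(0.7040+0.5140) + (1/10)(1.0000+0.7040)
  = 0.0024 + 0.0076 + 0.0150 + 0.0246 + 0.0357 + 0.0504 + 0.0678 + 0.0897 + 0.1218 + 0.1704 = 0.5854
G = 1 − 0.5854 = 0.4146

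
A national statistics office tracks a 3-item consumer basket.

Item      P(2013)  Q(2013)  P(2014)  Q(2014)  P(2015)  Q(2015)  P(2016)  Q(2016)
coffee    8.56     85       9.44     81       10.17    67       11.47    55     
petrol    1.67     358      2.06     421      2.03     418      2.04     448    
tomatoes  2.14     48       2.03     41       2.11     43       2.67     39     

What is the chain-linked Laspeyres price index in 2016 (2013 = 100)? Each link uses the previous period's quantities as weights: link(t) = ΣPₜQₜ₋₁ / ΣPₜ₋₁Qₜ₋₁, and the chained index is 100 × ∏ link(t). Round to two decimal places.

126.37

Link 2013→2014:
ΣP(2014)Q(2013) = 9.44×85 + 2.06×358 + 2.03×48 = 802.4 + 737.48 + 97.44 = 1637.32
ΣP(2013)Q(2013) = 8.56×85 + 1.67×358 + 2.14×48 = 727.6 + 597.86 + 102.72 = 1428.18
link = 1637.32/1428.18 = 1.146438
Link 2014→2015:
ΣP(2015)Q(2014) = 10.17×81 + 2.03×421 + 2.11×41 = 823.77 + 854.63 + 86.51 = 1764.91
ΣP(2014)Q(2014) = 9.44×81 + 2.06×421 + 2.03×41 = 764.64 + 867.26 + 83.23 = 1715.13
link = 1764.91/1715.13 = 1.029024
Link 2015→2016:
ΣP(2016)Q(2015) = 11.47×67 + 2.04×418 + 2.67×43 = 768.49 + 852.72 + 114.81 = 1736.02
ΣP(2015)Q(2015) = 10.17×67 + 2.03×418 + 2.11×43 = 681.39 + 848.54 + 90.73 = 1620.66
link = 1736.02/1620.66 = 1.071181
Chained index = 100 × 1.146438 × 1.029024 × 1.071181 = 126.3685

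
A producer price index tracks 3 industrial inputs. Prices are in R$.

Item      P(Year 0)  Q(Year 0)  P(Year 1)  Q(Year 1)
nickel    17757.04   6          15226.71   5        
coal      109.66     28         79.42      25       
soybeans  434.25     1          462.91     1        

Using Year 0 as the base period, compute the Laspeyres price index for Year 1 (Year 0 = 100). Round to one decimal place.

85.5

Laspeyres price index uses base-period quantities as weights.
ΣP(Year 1)·Q(Year 0) = 15226.71×6 + 79.42×28 + 462.91×1 = 91360.26 + 2223.76 + 462.91 = 94046.93
ΣP(Year 0)·Q(Year 0) = 17757.04×6 + 109.66×28 + 434.25×1 = 106542.24 + 3070.48 + 434.25 = 110046.97
Index = 94046.93 / 110046.97 × 100 = 85.4607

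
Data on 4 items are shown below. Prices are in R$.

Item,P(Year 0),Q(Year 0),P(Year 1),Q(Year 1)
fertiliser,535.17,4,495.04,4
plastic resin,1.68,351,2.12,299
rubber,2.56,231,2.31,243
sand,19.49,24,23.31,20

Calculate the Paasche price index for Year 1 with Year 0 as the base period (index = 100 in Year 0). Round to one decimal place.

Paasche price index uses current-period quantities as weights.
ΣP(Year 1)·Q(Year 1) = 495.04×4 + 2.12×299 + 2.31×243 + 23.31×20 = 1980.16 + 633.88 + 561.33 + 466.2 = 3641.57
ΣP(Year 0)·Q(Year 1) = 535.17×4 + 1.68×299 + 2.56×243 + 19.49×20 = 2140.68 + 502.32 + 622.08 + 389.8 = 3654.88
Index = 3641.57 / 3654.88 × 100 = 99.6358

99.6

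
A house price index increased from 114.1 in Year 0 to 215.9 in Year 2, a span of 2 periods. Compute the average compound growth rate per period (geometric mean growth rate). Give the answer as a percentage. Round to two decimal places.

37.56%

Growth factor = (215.9/114.1)^(1/2) = (1.892200)^(1/2) = 1.375573
Growth rate = 1.375573 − 1 = 0.375573 = 37.5573%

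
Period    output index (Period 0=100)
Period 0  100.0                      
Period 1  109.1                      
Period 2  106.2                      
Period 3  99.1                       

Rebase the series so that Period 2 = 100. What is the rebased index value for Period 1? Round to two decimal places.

102.73

Rebased(Period 1) = 109.1 / 106.2 × 100 = 102.7307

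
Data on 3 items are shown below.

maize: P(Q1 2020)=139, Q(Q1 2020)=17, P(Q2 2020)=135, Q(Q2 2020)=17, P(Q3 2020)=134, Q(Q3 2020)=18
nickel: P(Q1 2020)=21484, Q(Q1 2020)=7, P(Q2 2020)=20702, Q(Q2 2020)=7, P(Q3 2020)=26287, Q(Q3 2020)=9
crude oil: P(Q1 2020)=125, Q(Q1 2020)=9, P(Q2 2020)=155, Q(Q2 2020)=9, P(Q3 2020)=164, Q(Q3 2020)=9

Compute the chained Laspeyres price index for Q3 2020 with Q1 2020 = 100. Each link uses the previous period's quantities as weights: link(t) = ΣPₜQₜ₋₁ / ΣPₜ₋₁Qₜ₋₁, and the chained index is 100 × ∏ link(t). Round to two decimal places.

Link Q1 2020→Q2 2020:
ΣP(Q2 2020)Q(Q1 2020) = 135×17 + 20702×7 + 155×9 = 2295 + 144914 + 1395 = 148604
ΣP(Q1 2020)Q(Q1 2020) = 139×17 + 21484×7 + 125×9 = 2363 + 150388 + 1125 = 153876
link = 148604/153876 = 0.965739
Link Q2 2020→Q3 2020:
ΣP(Q3 2020)Q(Q2 2020) = 134×17 + 26287×7 + 164×9 = 2278 + 184009 + 1476 = 187763
ΣP(Q2 2020)Q(Q2 2020) = 135×17 + 20702×7 + 155×9 = 2295 + 144914 + 1395 = 148604
link = 187763/148604 = 1.263512
Chained index = 100 × 0.965739 × 1.263512 = 122.0223

122.02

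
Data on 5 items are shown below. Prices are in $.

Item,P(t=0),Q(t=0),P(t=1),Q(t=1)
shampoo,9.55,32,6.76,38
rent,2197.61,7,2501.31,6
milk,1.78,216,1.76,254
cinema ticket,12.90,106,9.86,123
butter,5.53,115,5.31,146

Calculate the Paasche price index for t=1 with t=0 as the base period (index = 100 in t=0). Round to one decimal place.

Paasche price index uses current-period quantities as weights.
ΣP(t=1)·Q(t=1) = 6.76×38 + 2501.31×6 + 1.76×254 + 9.86×123 + 5.31×146 = 256.88 + 15007.86 + 447.04 + 1212.78 + 775.26 = 17699.82
ΣP(t=0)·Q(t=1) = 9.55×38 + 2197.61×6 + 1.78×254 + 12.90×123 + 5.53×146 = 362.9 + 13185.66 + 452.12 + 1586.7 + 807.38 = 16394.76
Index = 17699.82 / 16394.76 × 100 = 107.9602

108.0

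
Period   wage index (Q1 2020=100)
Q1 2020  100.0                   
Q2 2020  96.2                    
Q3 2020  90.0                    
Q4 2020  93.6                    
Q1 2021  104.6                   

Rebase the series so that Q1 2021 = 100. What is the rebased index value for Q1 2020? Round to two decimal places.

95.60

Rebased(Q1 2020) = 100.0 / 104.6 × 100 = 95.6023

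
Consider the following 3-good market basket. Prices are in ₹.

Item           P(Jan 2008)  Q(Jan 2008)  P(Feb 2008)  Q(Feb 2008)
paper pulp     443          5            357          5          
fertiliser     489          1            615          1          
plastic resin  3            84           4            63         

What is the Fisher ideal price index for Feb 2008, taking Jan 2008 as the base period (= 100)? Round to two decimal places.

Laspeyres component (base-period weights):
ΣP(Feb 2008)Q(Jan 2008) = 357×5 + 615×1 + 4×84 = 1785 + 615 + 336 = 2736
ΣP(Jan 2008)Q(Jan 2008) = 443×5 + 489×1 + 3×84 = 2215 + 489 + 252 = 2956
L = 2736 / 2956 × 100 = 92.5575
Paasche component (current-period weights):
ΣP(Feb 2008)Q(Feb 2008) = 357×5 + 615×1 + 4×63 = 1785 + 615 + 252 = 2652
ΣP(Jan 2008)Q(Feb 2008) = 443×5 + 489×1 + 3×63 = 2215 + 489 + 189 = 2893
P = 2652 / 2893 × 100 = 91.6695
Fisher = √(L × P) = √(92.5575 × 91.6695) = 92.1125

92.11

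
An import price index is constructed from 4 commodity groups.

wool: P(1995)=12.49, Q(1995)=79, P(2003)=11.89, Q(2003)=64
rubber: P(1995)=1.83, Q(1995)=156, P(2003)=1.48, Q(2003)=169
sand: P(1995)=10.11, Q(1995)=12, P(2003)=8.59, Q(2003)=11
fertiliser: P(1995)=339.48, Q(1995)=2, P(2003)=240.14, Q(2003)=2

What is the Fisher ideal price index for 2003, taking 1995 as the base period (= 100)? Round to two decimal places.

84.06

Laspeyres component (base-period weights):
ΣP(2003)Q(1995) = 11.89×79 + 1.48×156 + 8.59×12 + 240.14×2 = 939.31 + 230.88 + 103.08 + 480.28 = 1753.55
ΣP(1995)Q(1995) = 12.49×79 + 1.83×156 + 10.11×12 + 339.48×2 = 986.71 + 285.48 + 121.32 + 678.96 = 2072.47
L = 1753.55 / 2072.47 × 100 = 84.6116
Paasche component (current-period weights):
ΣP(2003)Q(2003) = 11.89×64 + 1.48×169 + 8.59×11 + 240.14×2 = 760.96 + 250.12 + 94.49 + 480.28 = 1585.85
ΣP(1995)Q(2003) = 12.49×64 + 1.83×169 + 10.11×11 + 339.48×2 = 799.36 + 309.27 + 111.21 + 678.96 = 1898.8
P = 1585.85 / 1898.8 × 100 = 83.5185
Fisher = √(L × P) = √(84.6116 × 83.5185) = 84.0633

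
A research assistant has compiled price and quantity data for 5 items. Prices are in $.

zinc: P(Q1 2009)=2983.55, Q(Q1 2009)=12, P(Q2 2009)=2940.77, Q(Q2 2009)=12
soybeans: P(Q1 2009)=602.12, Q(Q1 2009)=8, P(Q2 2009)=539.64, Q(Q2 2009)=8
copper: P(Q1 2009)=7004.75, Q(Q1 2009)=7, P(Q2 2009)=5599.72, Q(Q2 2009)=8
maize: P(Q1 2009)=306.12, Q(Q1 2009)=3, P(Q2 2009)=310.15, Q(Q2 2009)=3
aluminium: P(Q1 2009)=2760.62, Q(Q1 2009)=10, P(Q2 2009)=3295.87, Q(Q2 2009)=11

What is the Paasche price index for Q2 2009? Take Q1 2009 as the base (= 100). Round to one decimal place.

95.0

Paasche price index uses current-period quantities as weights.
ΣP(Q2 2009)·Q(Q2 2009) = 2940.77×12 + 539.64×8 + 5599.72×8 + 310.15×3 + 3295.87×11 = 35289.24 + 4317.12 + 44797.76 + 930.45 + 36254.57 = 121589.14
ΣP(Q1 2009)·Q(Q2 2009) = 2983.55×12 + 602.12×8 + 7004.75×8 + 306.12×3 + 2760.62×11 = 35802.6 + 4816.96 + 56038 + 918.36 + 30366.82 = 127942.74
Index = 121589.14 / 127942.74 × 100 = 95.0340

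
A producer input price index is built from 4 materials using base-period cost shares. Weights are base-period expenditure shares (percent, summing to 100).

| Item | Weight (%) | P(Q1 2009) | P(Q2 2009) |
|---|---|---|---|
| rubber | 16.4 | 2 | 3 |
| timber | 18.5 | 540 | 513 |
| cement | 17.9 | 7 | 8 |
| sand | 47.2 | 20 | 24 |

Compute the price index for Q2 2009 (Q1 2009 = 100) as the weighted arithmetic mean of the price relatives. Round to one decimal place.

119.3

rubber: 16.4 × (3/2) = 16.4 × 1.500000 = 24.6000
timber: 18.5 × (513/540) = 18.5 × 0.950000 = 17.5750
cement: 17.9 × (8/7) = 17.9 × 1.142857 = 20.4571
sand: 47.2 × (24/20) = 47.2 × 1.200000 = 56.6400
Index = Σ wᵢ·(p₁ᵢ/p₀ᵢ) = 24.6000 + 17.5750 + 20.4571 + 56.6400 = 119.2721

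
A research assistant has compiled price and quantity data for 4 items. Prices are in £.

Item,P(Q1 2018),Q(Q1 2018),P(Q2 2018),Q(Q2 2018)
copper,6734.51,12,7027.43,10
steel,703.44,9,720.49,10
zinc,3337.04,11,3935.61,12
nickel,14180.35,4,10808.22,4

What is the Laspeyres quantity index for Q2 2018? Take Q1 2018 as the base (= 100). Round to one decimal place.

94.8

Laspeyres quantity index uses base-period prices as weights.
ΣP(Q1 2018)·Q(Q2 2018) = 6734.51×10 + 703.44×10 + 3337.04×12 + 14180.35×4 = 67345.1 + 7034.4 + 40044.48 + 56721.4 = 171145.38
ΣP(Q1 2018)·Q(Q1 2018) = 6734.51×12 + 703.44×9 + 3337.04×11 + 14180.35×4 = 80814.12 + 6330.96 + 36707.44 + 56721.4 = 180573.92
Index = 171145.38 / 180573.92 × 100 = 94.7786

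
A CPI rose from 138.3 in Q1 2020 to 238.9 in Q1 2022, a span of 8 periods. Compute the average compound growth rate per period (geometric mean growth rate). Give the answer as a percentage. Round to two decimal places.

Growth factor = (238.9/138.3)^(1/8) = (1.727404)^(1/8) = 1.070716
Growth rate = 1.070716 − 1 = 0.070716 = 7.0716%

7.07%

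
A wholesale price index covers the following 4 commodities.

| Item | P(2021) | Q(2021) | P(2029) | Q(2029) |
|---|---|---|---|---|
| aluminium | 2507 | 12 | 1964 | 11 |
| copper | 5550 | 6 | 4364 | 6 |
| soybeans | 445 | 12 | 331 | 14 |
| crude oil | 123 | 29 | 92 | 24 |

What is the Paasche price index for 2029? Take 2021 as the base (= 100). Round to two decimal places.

77.98

Paasche price index uses current-period quantities as weights.
ΣP(2029)·Q(2029) = 1964×11 + 4364×6 + 331×14 + 92×24 = 21604 + 26184 + 4634 + 2208 = 54630
ΣP(2021)·Q(2029) = 2507×11 + 5550×6 + 445×14 + 123×24 = 27577 + 33300 + 6230 + 2952 = 70059
Index = 54630 / 70059 × 100 = 77.9771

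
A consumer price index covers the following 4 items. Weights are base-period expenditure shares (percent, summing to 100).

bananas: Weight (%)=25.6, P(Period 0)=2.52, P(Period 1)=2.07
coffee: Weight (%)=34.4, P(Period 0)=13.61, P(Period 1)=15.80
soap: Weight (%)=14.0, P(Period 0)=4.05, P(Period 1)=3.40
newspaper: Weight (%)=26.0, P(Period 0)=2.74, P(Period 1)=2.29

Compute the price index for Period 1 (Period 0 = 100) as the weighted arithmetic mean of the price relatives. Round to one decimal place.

bananas: 25.6 × (2.07/2.52) = 25.6 × 0.821429 = 21.0286
coffee: 34.4 × (15.80/13.61) = 34.4 × 1.160911 = 39.9353
soap: 14.0 × (3.40/4.05) = 14.0 × 0.839506 = 11.7531
newspaper: 26.0 × (2.29/2.74) = 26.0 × 0.835766 = 21.7299
Index = Σ wᵢ·(p₁ᵢ/p₀ᵢ) = 21.0286 + 39.9353 + 11.7531 + 21.7299 = 94.4469

94.4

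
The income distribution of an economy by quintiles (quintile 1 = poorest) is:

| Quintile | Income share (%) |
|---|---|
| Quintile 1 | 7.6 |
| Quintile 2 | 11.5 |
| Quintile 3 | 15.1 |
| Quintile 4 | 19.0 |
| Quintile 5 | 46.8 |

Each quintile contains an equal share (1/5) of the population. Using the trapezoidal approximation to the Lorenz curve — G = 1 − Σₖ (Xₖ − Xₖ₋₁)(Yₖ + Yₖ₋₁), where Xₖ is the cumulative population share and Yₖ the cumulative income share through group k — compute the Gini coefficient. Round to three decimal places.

Cumulative income shares Yₖ: 0.0760, 0.1910, 0.3420, 0.5320, 1.0000
Σ (Xₖ−Xₖ₋₁)(Yₖ+Yₖ₋₁) = (1/5)(0.0760+0.0000) + (1/5)(0.1910+0.0760) + (1/5)(0.3420+0.1910) + (1/5)(0.5320+0.3420) + (1/5)(1.0000+0.5320)
  = 0.0152 + 0.0534 + 0.1066 + 0.1748 + 0.3064 = 0.6564
G = 1 − 0.6564 = 0.3436

0.344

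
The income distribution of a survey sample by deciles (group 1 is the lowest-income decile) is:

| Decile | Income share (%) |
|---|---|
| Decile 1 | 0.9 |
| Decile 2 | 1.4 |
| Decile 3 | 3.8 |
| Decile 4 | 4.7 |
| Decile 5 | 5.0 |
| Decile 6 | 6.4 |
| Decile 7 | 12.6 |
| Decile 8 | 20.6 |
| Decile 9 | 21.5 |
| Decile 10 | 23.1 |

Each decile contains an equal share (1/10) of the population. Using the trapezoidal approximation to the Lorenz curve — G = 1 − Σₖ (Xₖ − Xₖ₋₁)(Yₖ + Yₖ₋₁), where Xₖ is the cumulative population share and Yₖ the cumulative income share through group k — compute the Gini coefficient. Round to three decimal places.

0.450

Cumulative income shares Yₖ: 0.0090, 0.0230, 0.0610, 0.1080, 0.1580, 0.2220, 0.3480, 0.5540, 0.7690, 1.0000
Σ (Xₖ−Xₖ₋₁)(Yₖ+Yₖ₋₁) = (1/10)(0.0090+0.0000) + (1/10)(0.0230+0.0090) + (1/10)(0.0610+0.0230) + (1/10)(0.1080+0.0610) + (1/10)(0.1580+0.1080) + (1/10)(0.2220+0.1580) + (1/10)(0.3480+0.2220) + (1/10)(0.5540+0.3480) + (1/10)(0.7690+0.5540) + (1/10)(1.0000+0.7690)
  = 0.0009 + 0.0032 + 0.0084 + 0.0169 + 0.0266 + 0.0380 + 0.0570 + 0.0902 + 0.1323 + 0.1769 = 0.5504
G = 1 − 0.5504 = 0.4496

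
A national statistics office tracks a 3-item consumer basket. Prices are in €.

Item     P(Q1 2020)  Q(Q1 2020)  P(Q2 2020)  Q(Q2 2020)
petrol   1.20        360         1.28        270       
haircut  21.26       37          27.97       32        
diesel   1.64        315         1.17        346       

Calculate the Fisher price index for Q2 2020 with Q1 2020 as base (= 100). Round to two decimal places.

Laspeyres component (base-period weights):
ΣP(Q2 2020)Q(Q1 2020) = 1.28×360 + 27.97×37 + 1.17×315 = 460.8 + 1034.89 + 368.55 = 1864.24
ΣP(Q1 2020)Q(Q1 2020) = 1.20×360 + 21.26×37 + 1.64×315 = 432 + 786.62 + 516.6 = 1735.22
L = 1864.24 / 1735.22 × 100 = 107.4354
Paasche component (current-period weights):
ΣP(Q2 2020)Q(Q2 2020) = 1.28×270 + 27.97×32 + 1.17×346 = 345.6 + 895.04 + 404.82 = 1645.46
ΣP(Q1 2020)Q(Q2 2020) = 1.20×270 + 21.26×32 + 1.64×346 = 324 + 680.32 + 567.44 = 1571.76
P = 1645.46 / 1571.76 × 100 = 104.6890
Fisher = √(L × P) = √(107.4354 × 104.6890) = 106.0533

106.05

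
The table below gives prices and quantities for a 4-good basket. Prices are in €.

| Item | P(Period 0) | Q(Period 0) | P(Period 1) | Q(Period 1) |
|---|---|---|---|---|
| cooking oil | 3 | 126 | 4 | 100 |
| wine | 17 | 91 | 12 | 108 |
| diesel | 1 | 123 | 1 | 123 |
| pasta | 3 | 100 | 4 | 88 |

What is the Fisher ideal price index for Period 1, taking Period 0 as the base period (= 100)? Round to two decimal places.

88.12

Laspeyres component (base-period weights):
ΣP(Period 1)Q(Period 0) = 4×126 + 12×91 + 1×123 + 4×100 = 504 + 1092 + 123 + 400 = 2119
ΣP(Period 0)Q(Period 0) = 3×126 + 17×91 + 1×123 + 3×100 = 378 + 1547 + 123 + 300 = 2348
L = 2119 / 2348 × 100 = 90.2470
Paasche component (current-period weights):
ΣP(Period 1)Q(Period 1) = 4×100 + 12×108 + 1×123 + 4×88 = 400 + 1296 + 123 + 352 = 2171
ΣP(Period 0)Q(Period 1) = 3×100 + 17×108 + 1×123 + 3×88 = 300 + 1836 + 123 + 264 = 2523
P = 2171 / 2523 × 100 = 86.0484
Fisher = √(L × P) = √(90.2470 × 86.0484) = 88.1227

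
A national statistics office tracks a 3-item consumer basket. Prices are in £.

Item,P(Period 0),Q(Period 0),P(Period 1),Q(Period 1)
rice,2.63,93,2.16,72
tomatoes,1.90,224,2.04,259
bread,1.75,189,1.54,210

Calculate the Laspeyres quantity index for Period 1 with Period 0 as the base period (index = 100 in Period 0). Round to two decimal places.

Laspeyres quantity index uses base-period prices as weights.
ΣP(Period 0)·Q(Period 1) = 2.63×72 + 1.90×259 + 1.75×210 = 189.36 + 492.1 + 367.5 = 1048.96
ΣP(Period 0)·Q(Period 0) = 2.63×93 + 1.90×224 + 1.75×189 = 244.59 + 425.6 + 330.75 = 1000.94
Index = 1048.96 / 1000.94 × 100 = 104.7975

104.80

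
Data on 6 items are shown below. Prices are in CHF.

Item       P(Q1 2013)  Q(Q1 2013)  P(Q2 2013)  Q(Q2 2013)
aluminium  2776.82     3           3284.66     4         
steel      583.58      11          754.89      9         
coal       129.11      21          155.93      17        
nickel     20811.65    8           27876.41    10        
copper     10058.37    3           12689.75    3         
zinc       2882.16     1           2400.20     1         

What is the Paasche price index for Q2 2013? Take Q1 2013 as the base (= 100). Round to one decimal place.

131.6

Paasche price index uses current-period quantities as weights.
ΣP(Q2 2013)·Q(Q2 2013) = 3284.66×4 + 754.89×9 + 155.93×17 + 27876.41×10 + 12689.75×3 + 2400.20×1 = 13138.64 + 6794.01 + 2650.81 + 278764.1 + 38069.25 + 2400.2 = 341817.01
ΣP(Q1 2013)·Q(Q2 2013) = 2776.82×4 + 583.58×9 + 129.11×17 + 20811.65×10 + 10058.37×3 + 2882.16×1 = 11107.28 + 5252.22 + 2194.87 + 208116.5 + 30175.11 + 2882.16 = 259728.14
Index = 341817.01 / 259728.14 × 100 = 131.6057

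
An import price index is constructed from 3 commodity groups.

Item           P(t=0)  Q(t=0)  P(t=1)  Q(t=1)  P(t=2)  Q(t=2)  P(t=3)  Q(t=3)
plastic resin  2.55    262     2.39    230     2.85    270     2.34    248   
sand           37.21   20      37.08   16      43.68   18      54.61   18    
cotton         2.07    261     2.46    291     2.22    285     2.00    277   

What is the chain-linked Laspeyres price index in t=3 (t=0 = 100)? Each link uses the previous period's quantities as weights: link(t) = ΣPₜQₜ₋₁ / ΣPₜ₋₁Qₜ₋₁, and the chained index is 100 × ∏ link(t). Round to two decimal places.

Link t=0→t=1:
ΣP(t=1)Q(t=0) = 2.39×262 + 37.08×20 + 2.46×261 = 626.18 + 741.6 + 642.06 = 2009.84
ΣP(t=0)Q(t=0) = 2.55×262 + 37.21×20 + 2.07×261 = 668.1 + 744.2 + 540.27 = 1952.57
link = 2009.84/1952.57 = 1.029331
Link t=1→t=2:
ΣP(t=2)Q(t=1) = 2.85×230 + 43.68×16 + 2.22×291 = 655.5 + 698.88 + 646.02 = 2000.4
ΣP(t=1)Q(t=1) = 2.39×230 + 37.08×16 + 2.46×291 = 549.7 + 593.28 + 715.86 = 1858.84
link = 2000.4/1858.84 = 1.076155
Link t=2→t=3:
ΣP(t=3)Q(t=2) = 2.34×270 + 54.61×18 + 2.00×285 = 631.8 + 982.98 + 570 = 2184.78
ΣP(t=2)Q(t=2) = 2.85×270 + 43.68×18 + 2.22×285 = 769.5 + 786.24 + 632.7 = 2188.44
link = 2184.78/2188.44 = 0.998328
Chained index = 100 × 1.029331 × 1.076155 × 0.998328 = 110.5867

110.59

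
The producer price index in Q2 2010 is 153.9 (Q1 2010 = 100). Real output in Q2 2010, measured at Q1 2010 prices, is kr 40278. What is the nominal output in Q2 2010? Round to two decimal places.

61987.84

Nominal = Real × (Index/100) = 40278 × (153.9/100)
        = 40278 × 1.539 = 61987.8420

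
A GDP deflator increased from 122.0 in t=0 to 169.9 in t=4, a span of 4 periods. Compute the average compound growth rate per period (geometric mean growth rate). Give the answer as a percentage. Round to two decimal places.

Growth factor = (169.9/122.0)^(1/4) = (1.392623)^(1/4) = 1.086322
Growth rate = 1.086322 − 1 = 0.086322 = 8.6322%

8.63%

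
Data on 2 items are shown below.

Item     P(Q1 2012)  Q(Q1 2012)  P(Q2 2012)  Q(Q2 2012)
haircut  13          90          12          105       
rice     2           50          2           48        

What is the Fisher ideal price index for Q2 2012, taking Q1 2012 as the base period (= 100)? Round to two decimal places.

Laspeyres component (base-period weights):
ΣP(Q2 2012)Q(Q1 2012) = 12×90 + 2×50 = 1080 + 100 = 1180
ΣP(Q1 2012)Q(Q1 2012) = 13×90 + 2×50 = 1170 + 100 = 1270
L = 1180 / 1270 × 100 = 92.9134
Paasche component (current-period weights):
ΣP(Q2 2012)Q(Q2 2012) = 12×105 + 2×48 = 1260 + 96 = 1356
ΣP(Q1 2012)Q(Q2 2012) = 13×105 + 2×48 = 1365 + 96 = 1461
P = 1356 / 1461 × 100 = 92.8131
Fisher = √(L × P) = √(92.9134 × 92.8131) = 92.8633

92.86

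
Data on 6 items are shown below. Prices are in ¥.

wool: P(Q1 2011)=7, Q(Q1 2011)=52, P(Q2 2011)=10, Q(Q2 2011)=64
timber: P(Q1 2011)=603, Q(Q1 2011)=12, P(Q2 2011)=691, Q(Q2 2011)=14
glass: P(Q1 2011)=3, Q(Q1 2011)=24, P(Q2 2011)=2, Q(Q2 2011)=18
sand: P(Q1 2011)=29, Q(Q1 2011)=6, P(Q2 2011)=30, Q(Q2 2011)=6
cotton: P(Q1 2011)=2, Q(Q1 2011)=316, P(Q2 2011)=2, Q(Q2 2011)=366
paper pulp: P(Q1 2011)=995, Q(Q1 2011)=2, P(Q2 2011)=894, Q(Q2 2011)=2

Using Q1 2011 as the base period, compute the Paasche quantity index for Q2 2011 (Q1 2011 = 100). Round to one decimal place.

113.9

Paasche quantity index uses current-period prices as weights.
ΣP(Q2 2011)·Q(Q2 2011) = 10×64 + 691×14 + 2×18 + 30×6 + 2×366 + 894×2 = 640 + 9674 + 36 + 180 + 732 + 1788 = 13050
ΣP(Q2 2011)·Q(Q1 2011) = 10×52 + 691×12 + 2×24 + 30×6 + 2×316 + 894×2 = 520 + 8292 + 48 + 180 + 632 + 1788 = 11460
Index = 13050 / 11460 × 100 = 113.8743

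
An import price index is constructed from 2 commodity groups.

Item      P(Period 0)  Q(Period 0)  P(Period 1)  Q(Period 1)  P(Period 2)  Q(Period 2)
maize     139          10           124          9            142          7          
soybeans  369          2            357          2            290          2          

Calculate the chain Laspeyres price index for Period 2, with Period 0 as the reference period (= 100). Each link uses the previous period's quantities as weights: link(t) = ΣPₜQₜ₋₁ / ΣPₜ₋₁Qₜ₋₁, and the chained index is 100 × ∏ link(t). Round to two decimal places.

93.23

Link Period 0→Period 1:
ΣP(Period 1)Q(Period 0) = 124×10 + 357×2 = 1240 + 714 = 1954
ΣP(Period 0)Q(Period 0) = 139×10 + 369×2 = 1390 + 738 = 2128
link = 1954/2128 = 0.918233
Link Period 1→Period 2:
ΣP(Period 2)Q(Period 1) = 142×9 + 290×2 = 1278 + 580 = 1858
ΣP(Period 1)Q(Period 1) = 124×9 + 357×2 = 1116 + 714 = 1830
link = 1858/1830 = 1.015301
Chained index = 100 × 0.918233 × 1.015301 = 93.2283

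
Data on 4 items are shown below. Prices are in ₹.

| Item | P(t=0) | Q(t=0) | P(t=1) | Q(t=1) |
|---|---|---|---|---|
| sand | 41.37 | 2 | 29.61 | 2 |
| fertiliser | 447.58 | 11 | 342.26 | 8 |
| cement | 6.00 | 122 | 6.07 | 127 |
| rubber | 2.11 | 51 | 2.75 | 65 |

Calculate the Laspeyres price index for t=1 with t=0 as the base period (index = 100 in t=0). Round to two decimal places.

80.48

Laspeyres price index uses base-period quantities as weights.
ΣP(t=1)·Q(t=0) = 29.61×2 + 342.26×11 + 6.07×122 + 2.75×51 = 59.22 + 3764.86 + 740.54 + 140.25 = 4704.87
ΣP(t=0)·Q(t=0) = 41.37×2 + 447.58×11 + 6.00×122 + 2.11×51 = 82.74 + 4923.38 + 732 + 107.61 = 5845.73
Index = 4704.87 / 5845.73 × 100 = 80.4839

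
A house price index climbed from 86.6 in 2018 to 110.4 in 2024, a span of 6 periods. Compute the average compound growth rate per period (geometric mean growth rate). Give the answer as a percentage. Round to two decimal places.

4.13%

Growth factor = (110.4/86.6)^(1/6) = (1.274827)^(1/6) = 1.041298
Growth rate = 1.041298 − 1 = 0.041298 = 4.1298%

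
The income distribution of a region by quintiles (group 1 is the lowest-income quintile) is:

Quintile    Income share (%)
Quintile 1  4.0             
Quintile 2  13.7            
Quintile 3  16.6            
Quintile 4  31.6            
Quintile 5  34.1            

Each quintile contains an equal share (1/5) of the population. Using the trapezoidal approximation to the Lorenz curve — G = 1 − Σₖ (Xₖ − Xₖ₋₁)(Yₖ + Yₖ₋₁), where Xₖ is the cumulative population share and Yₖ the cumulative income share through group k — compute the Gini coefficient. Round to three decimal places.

0.312

Cumulative income shares Yₖ: 0.0400, 0.1770, 0.3430, 0.6590, 1.0000
Σ (Xₖ−Xₖ₋₁)(Yₖ+Yₖ₋₁) = (1/5)(0.0400+0.0000) + (1/5)(0.1770+0.0400) + (1/5)(0.3430+0.1770) + (1/5)(0.6590+0.3430) + (1/5)(1.0000+0.6590)
  = 0.0080 + 0.0434 + 0.1040 + 0.2004 + 0.3318 = 0.6876
G = 1 − 0.6876 = 0.3124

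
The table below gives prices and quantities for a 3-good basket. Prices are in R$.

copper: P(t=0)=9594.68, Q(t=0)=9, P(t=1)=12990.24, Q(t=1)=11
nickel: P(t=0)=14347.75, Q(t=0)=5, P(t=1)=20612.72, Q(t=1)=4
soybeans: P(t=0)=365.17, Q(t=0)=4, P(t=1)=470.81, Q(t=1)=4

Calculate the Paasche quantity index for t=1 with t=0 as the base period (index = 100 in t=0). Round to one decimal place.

102.4

Paasche quantity index uses current-period prices as weights.
ΣP(t=1)·Q(t=1) = 12990.24×11 + 20612.72×4 + 470.81×4 = 142892.64 + 82450.88 + 1883.24 = 227226.76
ΣP(t=1)·Q(t=0) = 12990.24×9 + 20612.72×5 + 470.81×4 = 116912.16 + 103063.6 + 1883.24 = 221859
Index = 227226.76 / 221859 × 100 = 102.4194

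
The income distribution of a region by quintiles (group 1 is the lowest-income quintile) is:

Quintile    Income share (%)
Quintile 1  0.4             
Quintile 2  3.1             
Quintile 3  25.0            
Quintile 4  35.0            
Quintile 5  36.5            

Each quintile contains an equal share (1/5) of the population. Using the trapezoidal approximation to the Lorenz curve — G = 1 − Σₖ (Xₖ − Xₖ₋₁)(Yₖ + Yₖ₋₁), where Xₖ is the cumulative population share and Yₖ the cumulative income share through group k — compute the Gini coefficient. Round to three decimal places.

Cumulative income shares Yₖ: 0.0040, 0.0350, 0.2850, 0.6350, 1.0000
Σ (Xₖ−Xₖ₋₁)(Yₖ+Yₖ₋₁) = (1/5)(0.0040+0.0000) + (1/5)(0.0350+0.0040) + (1/5)(0.2850+0.0350) + (1/5)(0.6350+0.2850) + (1/5)(1.0000+0.6350)
  = 0.0008 + 0.0078 + 0.0640 + 0.1840 + 0.3270 = 0.5836
G = 1 − 0.5836 = 0.4164

0.416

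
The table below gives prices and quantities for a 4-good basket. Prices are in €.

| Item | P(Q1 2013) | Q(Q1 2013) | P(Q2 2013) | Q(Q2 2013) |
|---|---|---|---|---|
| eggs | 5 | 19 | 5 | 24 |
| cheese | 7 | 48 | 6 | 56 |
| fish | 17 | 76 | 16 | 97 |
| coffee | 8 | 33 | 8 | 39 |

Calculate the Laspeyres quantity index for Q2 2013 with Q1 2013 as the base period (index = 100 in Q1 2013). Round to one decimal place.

124.5

Laspeyres quantity index uses base-period prices as weights.
ΣP(Q1 2013)·Q(Q2 2013) = 5×24 + 7×56 + 17×97 + 8×39 = 120 + 392 + 1649 + 312 = 2473
ΣP(Q1 2013)·Q(Q1 2013) = 5×19 + 7×48 + 17×76 + 8×33 = 95 + 336 + 1292 + 264 = 1987
Index = 2473 / 1987 × 100 = 124.4590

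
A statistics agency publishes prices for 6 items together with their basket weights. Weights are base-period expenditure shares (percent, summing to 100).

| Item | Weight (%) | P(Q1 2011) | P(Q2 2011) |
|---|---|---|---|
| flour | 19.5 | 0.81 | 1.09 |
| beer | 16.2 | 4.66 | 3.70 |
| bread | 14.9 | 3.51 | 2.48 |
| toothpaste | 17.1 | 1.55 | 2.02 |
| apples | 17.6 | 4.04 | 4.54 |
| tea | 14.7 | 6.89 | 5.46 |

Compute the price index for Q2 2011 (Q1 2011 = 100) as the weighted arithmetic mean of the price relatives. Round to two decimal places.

flour: 19.5 × (1.09/0.81) = 19.5 × 1.345679 = 26.2407
beer: 16.2 × (3.70/4.66) = 16.2 × 0.793991 = 12.8627
bread: 14.9 × (2.48/3.51) = 14.9 × 0.706553 = 10.5276
toothpaste: 17.1 × (2.02/1.55) = 17.1 × 1.303226 = 22.2852
apples: 17.6 × (4.54/4.04) = 17.6 × 1.123762 = 19.7782
tea: 14.7 × (5.46/6.89) = 14.7 × 0.792453 = 11.6491
Index = Σ wᵢ·(p₁ᵢ/p₀ᵢ) = 26.2407 + 12.8627 + 10.5276 + 22.2852 + 19.7782 + 11.6491 = 103.3435

103.34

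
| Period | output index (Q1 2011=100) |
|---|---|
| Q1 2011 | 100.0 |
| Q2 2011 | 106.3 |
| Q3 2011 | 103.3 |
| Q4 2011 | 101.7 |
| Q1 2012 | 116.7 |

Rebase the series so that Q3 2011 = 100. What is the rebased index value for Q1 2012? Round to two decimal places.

112.97

Rebased(Q1 2012) = 116.7 / 103.3 × 100 = 112.9719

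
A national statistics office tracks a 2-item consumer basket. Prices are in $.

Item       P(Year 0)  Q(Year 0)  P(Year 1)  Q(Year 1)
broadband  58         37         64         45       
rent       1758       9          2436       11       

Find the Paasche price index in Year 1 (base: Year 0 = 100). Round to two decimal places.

135.21

Paasche price index uses current-period quantities as weights.
ΣP(Year 1)·Q(Year 1) = 64×45 + 2436×11 = 2880 + 26796 = 29676
ΣP(Year 0)·Q(Year 1) = 58×45 + 1758×11 = 2610 + 19338 = 21948
Index = 29676 / 21948 × 100 = 135.2105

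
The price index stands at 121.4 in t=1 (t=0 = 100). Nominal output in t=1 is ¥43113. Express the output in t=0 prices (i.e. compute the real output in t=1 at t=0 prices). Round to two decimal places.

Real = Nominal ÷ (Index/100) = 43113 ÷ (121.4/100)
     = 43113 ÷ 1.214 = 35513.1796

35513.18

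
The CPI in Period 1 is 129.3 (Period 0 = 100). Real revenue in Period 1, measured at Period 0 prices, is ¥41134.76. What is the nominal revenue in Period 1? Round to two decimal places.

Nominal = Real × (Index/100) = 41134.76 × (129.3/100)
        = 41134.76 × 1.293 = 53187.2447

53187.24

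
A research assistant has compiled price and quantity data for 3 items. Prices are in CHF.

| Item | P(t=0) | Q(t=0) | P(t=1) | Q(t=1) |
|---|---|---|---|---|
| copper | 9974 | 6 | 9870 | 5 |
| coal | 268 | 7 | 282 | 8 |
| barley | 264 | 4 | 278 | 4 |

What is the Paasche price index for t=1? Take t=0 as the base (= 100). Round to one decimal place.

99.3

Paasche price index uses current-period quantities as weights.
ΣP(t=1)·Q(t=1) = 9870×5 + 282×8 + 278×4 = 49350 + 2256 + 1112 = 52718
ΣP(t=0)·Q(t=1) = 9974×5 + 268×8 + 264×4 = 49870 + 2144 + 1056 = 53070
Index = 52718 / 53070 × 100 = 99.3367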